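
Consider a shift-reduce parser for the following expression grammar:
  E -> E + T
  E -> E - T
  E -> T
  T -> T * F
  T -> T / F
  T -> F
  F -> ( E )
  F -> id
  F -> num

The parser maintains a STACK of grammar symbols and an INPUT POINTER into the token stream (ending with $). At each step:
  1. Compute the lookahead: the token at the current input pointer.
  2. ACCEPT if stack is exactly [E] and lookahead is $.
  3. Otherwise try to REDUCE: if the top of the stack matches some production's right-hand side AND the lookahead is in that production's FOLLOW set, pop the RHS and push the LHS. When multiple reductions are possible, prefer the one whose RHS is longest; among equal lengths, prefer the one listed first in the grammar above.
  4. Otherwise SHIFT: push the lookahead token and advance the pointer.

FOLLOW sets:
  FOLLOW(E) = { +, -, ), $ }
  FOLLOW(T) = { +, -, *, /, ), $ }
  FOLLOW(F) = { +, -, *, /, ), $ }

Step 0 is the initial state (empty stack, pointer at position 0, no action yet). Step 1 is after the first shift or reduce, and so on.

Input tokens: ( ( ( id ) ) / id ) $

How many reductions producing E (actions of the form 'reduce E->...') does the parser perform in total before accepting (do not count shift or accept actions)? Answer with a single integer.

Answer: 4

Derivation:
Step 1: shift (. Stack=[(] ptr=1 lookahead=( remaining=[( ( id ) ) / id ) $]
Step 2: shift (. Stack=[( (] ptr=2 lookahead=( remaining=[( id ) ) / id ) $]
Step 3: shift (. Stack=[( ( (] ptr=3 lookahead=id remaining=[id ) ) / id ) $]
Step 4: shift id. Stack=[( ( ( id] ptr=4 lookahead=) remaining=[) ) / id ) $]
Step 5: reduce F->id. Stack=[( ( ( F] ptr=4 lookahead=) remaining=[) ) / id ) $]
Step 6: reduce T->F. Stack=[( ( ( T] ptr=4 lookahead=) remaining=[) ) / id ) $]
Step 7: reduce E->T. Stack=[( ( ( E] ptr=4 lookahead=) remaining=[) ) / id ) $]
Step 8: shift ). Stack=[( ( ( E )] ptr=5 lookahead=) remaining=[) / id ) $]
Step 9: reduce F->( E ). Stack=[( ( F] ptr=5 lookahead=) remaining=[) / id ) $]
Step 10: reduce T->F. Stack=[( ( T] ptr=5 lookahead=) remaining=[) / id ) $]
Step 11: reduce E->T. Stack=[( ( E] ptr=5 lookahead=) remaining=[) / id ) $]
Step 12: shift ). Stack=[( ( E )] ptr=6 lookahead=/ remaining=[/ id ) $]
Step 13: reduce F->( E ). Stack=[( F] ptr=6 lookahead=/ remaining=[/ id ) $]
Step 14: reduce T->F. Stack=[( T] ptr=6 lookahead=/ remaining=[/ id ) $]
Step 15: shift /. Stack=[( T /] ptr=7 lookahead=id remaining=[id ) $]
Step 16: shift id. Stack=[( T / id] ptr=8 lookahead=) remaining=[) $]
Step 17: reduce F->id. Stack=[( T / F] ptr=8 lookahead=) remaining=[) $]
Step 18: reduce T->T / F. Stack=[( T] ptr=8 lookahead=) remaining=[) $]
Step 19: reduce E->T. Stack=[( E] ptr=8 lookahead=) remaining=[) $]
Step 20: shift ). Stack=[( E )] ptr=9 lookahead=$ remaining=[$]
Step 21: reduce F->( E ). Stack=[F] ptr=9 lookahead=$ remaining=[$]
Step 22: reduce T->F. Stack=[T] ptr=9 lookahead=$ remaining=[$]
Step 23: reduce E->T. Stack=[E] ptr=9 lookahead=$ remaining=[$]
Step 24: accept. Stack=[E] ptr=9 lookahead=$ remaining=[$]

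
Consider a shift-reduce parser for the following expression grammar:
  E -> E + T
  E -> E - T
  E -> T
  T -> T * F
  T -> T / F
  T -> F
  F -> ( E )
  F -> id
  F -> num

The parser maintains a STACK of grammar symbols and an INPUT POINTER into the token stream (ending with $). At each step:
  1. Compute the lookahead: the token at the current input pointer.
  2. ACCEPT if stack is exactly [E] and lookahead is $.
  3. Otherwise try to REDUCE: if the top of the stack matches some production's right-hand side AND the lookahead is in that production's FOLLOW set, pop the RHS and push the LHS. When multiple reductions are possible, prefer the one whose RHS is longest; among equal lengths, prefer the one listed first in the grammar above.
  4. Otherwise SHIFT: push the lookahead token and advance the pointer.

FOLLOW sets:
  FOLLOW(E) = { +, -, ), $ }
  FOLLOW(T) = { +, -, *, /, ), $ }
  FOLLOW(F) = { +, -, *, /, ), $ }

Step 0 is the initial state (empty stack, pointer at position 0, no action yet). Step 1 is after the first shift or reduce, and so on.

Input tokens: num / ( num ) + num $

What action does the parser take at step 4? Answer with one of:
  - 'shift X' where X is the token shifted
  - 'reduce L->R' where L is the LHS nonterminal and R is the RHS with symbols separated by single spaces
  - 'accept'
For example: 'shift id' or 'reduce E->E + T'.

Step 1: shift num. Stack=[num] ptr=1 lookahead=/ remaining=[/ ( num ) + num $]
Step 2: reduce F->num. Stack=[F] ptr=1 lookahead=/ remaining=[/ ( num ) + num $]
Step 3: reduce T->F. Stack=[T] ptr=1 lookahead=/ remaining=[/ ( num ) + num $]
Step 4: shift /. Stack=[T /] ptr=2 lookahead=( remaining=[( num ) + num $]

Answer: shift /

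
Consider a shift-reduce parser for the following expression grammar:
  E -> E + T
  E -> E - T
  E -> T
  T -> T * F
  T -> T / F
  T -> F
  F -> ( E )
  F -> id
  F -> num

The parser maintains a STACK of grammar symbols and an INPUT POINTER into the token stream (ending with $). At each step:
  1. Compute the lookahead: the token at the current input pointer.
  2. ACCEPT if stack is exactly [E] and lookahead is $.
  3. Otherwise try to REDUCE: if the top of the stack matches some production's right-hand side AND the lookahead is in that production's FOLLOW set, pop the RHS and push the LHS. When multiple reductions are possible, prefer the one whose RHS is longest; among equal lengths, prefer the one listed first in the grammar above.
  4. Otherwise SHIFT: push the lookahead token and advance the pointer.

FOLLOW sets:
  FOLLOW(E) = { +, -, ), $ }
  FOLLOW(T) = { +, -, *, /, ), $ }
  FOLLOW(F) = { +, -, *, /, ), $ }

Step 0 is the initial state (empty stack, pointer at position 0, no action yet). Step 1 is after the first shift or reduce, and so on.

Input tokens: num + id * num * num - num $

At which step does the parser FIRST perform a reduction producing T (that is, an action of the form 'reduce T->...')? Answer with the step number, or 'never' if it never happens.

Step 1: shift num. Stack=[num] ptr=1 lookahead=+ remaining=[+ id * num * num - num $]
Step 2: reduce F->num. Stack=[F] ptr=1 lookahead=+ remaining=[+ id * num * num - num $]
Step 3: reduce T->F. Stack=[T] ptr=1 lookahead=+ remaining=[+ id * num * num - num $]

Answer: 3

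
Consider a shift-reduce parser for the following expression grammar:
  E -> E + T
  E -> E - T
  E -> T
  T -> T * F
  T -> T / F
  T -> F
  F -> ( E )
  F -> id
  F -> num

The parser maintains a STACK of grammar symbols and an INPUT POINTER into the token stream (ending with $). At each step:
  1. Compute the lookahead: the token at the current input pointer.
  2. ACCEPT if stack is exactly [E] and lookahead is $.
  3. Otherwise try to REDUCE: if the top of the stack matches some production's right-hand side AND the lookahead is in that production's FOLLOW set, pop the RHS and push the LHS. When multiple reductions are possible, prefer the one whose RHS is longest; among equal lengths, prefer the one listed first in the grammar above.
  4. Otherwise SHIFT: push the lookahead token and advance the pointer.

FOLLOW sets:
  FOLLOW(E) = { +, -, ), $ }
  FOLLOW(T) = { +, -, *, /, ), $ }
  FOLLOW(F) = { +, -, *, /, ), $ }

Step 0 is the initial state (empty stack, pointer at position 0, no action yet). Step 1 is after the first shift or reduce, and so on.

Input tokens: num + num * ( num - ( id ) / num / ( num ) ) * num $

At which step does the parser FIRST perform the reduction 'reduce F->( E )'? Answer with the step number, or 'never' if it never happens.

Step 1: shift num. Stack=[num] ptr=1 lookahead=+ remaining=[+ num * ( num - ( id ) / num / ( num ) ) * num $]
Step 2: reduce F->num. Stack=[F] ptr=1 lookahead=+ remaining=[+ num * ( num - ( id ) / num / ( num ) ) * num $]
Step 3: reduce T->F. Stack=[T] ptr=1 lookahead=+ remaining=[+ num * ( num - ( id ) / num / ( num ) ) * num $]
Step 4: reduce E->T. Stack=[E] ptr=1 lookahead=+ remaining=[+ num * ( num - ( id ) / num / ( num ) ) * num $]
Step 5: shift +. Stack=[E +] ptr=2 lookahead=num remaining=[num * ( num - ( id ) / num / ( num ) ) * num $]
Step 6: shift num. Stack=[E + num] ptr=3 lookahead=* remaining=[* ( num - ( id ) / num / ( num ) ) * num $]
Step 7: reduce F->num. Stack=[E + F] ptr=3 lookahead=* remaining=[* ( num - ( id ) / num / ( num ) ) * num $]
Step 8: reduce T->F. Stack=[E + T] ptr=3 lookahead=* remaining=[* ( num - ( id ) / num / ( num ) ) * num $]
Step 9: shift *. Stack=[E + T *] ptr=4 lookahead=( remaining=[( num - ( id ) / num / ( num ) ) * num $]
Step 10: shift (. Stack=[E + T * (] ptr=5 lookahead=num remaining=[num - ( id ) / num / ( num ) ) * num $]
Step 11: shift num. Stack=[E + T * ( num] ptr=6 lookahead=- remaining=[- ( id ) / num / ( num ) ) * num $]
Step 12: reduce F->num. Stack=[E + T * ( F] ptr=6 lookahead=- remaining=[- ( id ) / num / ( num ) ) * num $]
Step 13: reduce T->F. Stack=[E + T * ( T] ptr=6 lookahead=- remaining=[- ( id ) / num / ( num ) ) * num $]
Step 14: reduce E->T. Stack=[E + T * ( E] ptr=6 lookahead=- remaining=[- ( id ) / num / ( num ) ) * num $]
Step 15: shift -. Stack=[E + T * ( E -] ptr=7 lookahead=( remaining=[( id ) / num / ( num ) ) * num $]
Step 16: shift (. Stack=[E + T * ( E - (] ptr=8 lookahead=id remaining=[id ) / num / ( num ) ) * num $]
Step 17: shift id. Stack=[E + T * ( E - ( id] ptr=9 lookahead=) remaining=[) / num / ( num ) ) * num $]
Step 18: reduce F->id. Stack=[E + T * ( E - ( F] ptr=9 lookahead=) remaining=[) / num / ( num ) ) * num $]
Step 19: reduce T->F. Stack=[E + T * ( E - ( T] ptr=9 lookahead=) remaining=[) / num / ( num ) ) * num $]
Step 20: reduce E->T. Stack=[E + T * ( E - ( E] ptr=9 lookahead=) remaining=[) / num / ( num ) ) * num $]
Step 21: shift ). Stack=[E + T * ( E - ( E )] ptr=10 lookahead=/ remaining=[/ num / ( num ) ) * num $]
Step 22: reduce F->( E ). Stack=[E + T * ( E - F] ptr=10 lookahead=/ remaining=[/ num / ( num ) ) * num $]

Answer: 22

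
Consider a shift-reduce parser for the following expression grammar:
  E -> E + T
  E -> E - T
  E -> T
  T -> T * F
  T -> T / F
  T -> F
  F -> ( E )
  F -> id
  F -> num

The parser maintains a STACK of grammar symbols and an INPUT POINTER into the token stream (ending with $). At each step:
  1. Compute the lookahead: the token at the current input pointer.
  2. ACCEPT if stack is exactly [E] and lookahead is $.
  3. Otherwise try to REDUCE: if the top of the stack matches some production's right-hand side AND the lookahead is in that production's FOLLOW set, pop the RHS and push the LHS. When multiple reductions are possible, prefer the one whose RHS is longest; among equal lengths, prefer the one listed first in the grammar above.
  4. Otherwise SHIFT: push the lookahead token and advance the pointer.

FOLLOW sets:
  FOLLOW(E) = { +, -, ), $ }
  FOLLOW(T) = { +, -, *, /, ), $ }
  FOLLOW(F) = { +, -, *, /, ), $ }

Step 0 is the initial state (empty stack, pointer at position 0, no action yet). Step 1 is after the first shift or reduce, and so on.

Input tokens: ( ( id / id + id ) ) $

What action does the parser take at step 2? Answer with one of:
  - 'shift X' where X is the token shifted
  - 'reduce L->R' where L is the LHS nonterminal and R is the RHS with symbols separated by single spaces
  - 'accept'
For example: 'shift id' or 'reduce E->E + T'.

Step 1: shift (. Stack=[(] ptr=1 lookahead=( remaining=[( id / id + id ) ) $]
Step 2: shift (. Stack=[( (] ptr=2 lookahead=id remaining=[id / id + id ) ) $]

Answer: shift (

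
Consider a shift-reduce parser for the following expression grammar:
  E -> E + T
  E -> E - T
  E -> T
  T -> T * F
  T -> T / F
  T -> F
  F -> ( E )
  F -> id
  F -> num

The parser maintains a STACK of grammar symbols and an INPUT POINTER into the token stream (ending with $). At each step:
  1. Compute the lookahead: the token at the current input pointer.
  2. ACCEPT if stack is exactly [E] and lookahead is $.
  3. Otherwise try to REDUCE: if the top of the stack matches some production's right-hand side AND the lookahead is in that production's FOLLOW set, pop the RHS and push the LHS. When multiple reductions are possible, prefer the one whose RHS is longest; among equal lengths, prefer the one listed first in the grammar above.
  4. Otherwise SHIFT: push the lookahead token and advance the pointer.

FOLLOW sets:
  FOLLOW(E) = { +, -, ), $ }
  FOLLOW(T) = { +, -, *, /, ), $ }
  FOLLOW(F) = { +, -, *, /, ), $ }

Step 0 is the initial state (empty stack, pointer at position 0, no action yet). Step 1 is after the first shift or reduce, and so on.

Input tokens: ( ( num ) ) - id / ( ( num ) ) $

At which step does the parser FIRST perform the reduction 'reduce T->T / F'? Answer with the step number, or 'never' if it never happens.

Answer: 32

Derivation:
Step 1: shift (. Stack=[(] ptr=1 lookahead=( remaining=[( num ) ) - id / ( ( num ) ) $]
Step 2: shift (. Stack=[( (] ptr=2 lookahead=num remaining=[num ) ) - id / ( ( num ) ) $]
Step 3: shift num. Stack=[( ( num] ptr=3 lookahead=) remaining=[) ) - id / ( ( num ) ) $]
Step 4: reduce F->num. Stack=[( ( F] ptr=3 lookahead=) remaining=[) ) - id / ( ( num ) ) $]
Step 5: reduce T->F. Stack=[( ( T] ptr=3 lookahead=) remaining=[) ) - id / ( ( num ) ) $]
Step 6: reduce E->T. Stack=[( ( E] ptr=3 lookahead=) remaining=[) ) - id / ( ( num ) ) $]
Step 7: shift ). Stack=[( ( E )] ptr=4 lookahead=) remaining=[) - id / ( ( num ) ) $]
Step 8: reduce F->( E ). Stack=[( F] ptr=4 lookahead=) remaining=[) - id / ( ( num ) ) $]
Step 9: reduce T->F. Stack=[( T] ptr=4 lookahead=) remaining=[) - id / ( ( num ) ) $]
Step 10: reduce E->T. Stack=[( E] ptr=4 lookahead=) remaining=[) - id / ( ( num ) ) $]
Step 11: shift ). Stack=[( E )] ptr=5 lookahead=- remaining=[- id / ( ( num ) ) $]
Step 12: reduce F->( E ). Stack=[F] ptr=5 lookahead=- remaining=[- id / ( ( num ) ) $]
Step 13: reduce T->F. Stack=[T] ptr=5 lookahead=- remaining=[- id / ( ( num ) ) $]
Step 14: reduce E->T. Stack=[E] ptr=5 lookahead=- remaining=[- id / ( ( num ) ) $]
Step 15: shift -. Stack=[E -] ptr=6 lookahead=id remaining=[id / ( ( num ) ) $]
Step 16: shift id. Stack=[E - id] ptr=7 lookahead=/ remaining=[/ ( ( num ) ) $]
Step 17: reduce F->id. Stack=[E - F] ptr=7 lookahead=/ remaining=[/ ( ( num ) ) $]
Step 18: reduce T->F. Stack=[E - T] ptr=7 lookahead=/ remaining=[/ ( ( num ) ) $]
Step 19: shift /. Stack=[E - T /] ptr=8 lookahead=( remaining=[( ( num ) ) $]
Step 20: shift (. Stack=[E - T / (] ptr=9 lookahead=( remaining=[( num ) ) $]
Step 21: shift (. Stack=[E - T / ( (] ptr=10 lookahead=num remaining=[num ) ) $]
Step 22: shift num. Stack=[E - T / ( ( num] ptr=11 lookahead=) remaining=[) ) $]
Step 23: reduce F->num. Stack=[E - T / ( ( F] ptr=11 lookahead=) remaining=[) ) $]
Step 24: reduce T->F. Stack=[E - T / ( ( T] ptr=11 lookahead=) remaining=[) ) $]
Step 25: reduce E->T. Stack=[E - T / ( ( E] ptr=11 lookahead=) remaining=[) ) $]
Step 26: shift ). Stack=[E - T / ( ( E )] ptr=12 lookahead=) remaining=[) $]
Step 27: reduce F->( E ). Stack=[E - T / ( F] ptr=12 lookahead=) remaining=[) $]
Step 28: reduce T->F. Stack=[E - T / ( T] ptr=12 lookahead=) remaining=[) $]
Step 29: reduce E->T. Stack=[E - T / ( E] ptr=12 lookahead=) remaining=[) $]
Step 30: shift ). Stack=[E - T / ( E )] ptr=13 lookahead=$ remaining=[$]
Step 31: reduce F->( E ). Stack=[E - T / F] ptr=13 lookahead=$ remaining=[$]
Step 32: reduce T->T / F. Stack=[E - T] ptr=13 lookahead=$ remaining=[$]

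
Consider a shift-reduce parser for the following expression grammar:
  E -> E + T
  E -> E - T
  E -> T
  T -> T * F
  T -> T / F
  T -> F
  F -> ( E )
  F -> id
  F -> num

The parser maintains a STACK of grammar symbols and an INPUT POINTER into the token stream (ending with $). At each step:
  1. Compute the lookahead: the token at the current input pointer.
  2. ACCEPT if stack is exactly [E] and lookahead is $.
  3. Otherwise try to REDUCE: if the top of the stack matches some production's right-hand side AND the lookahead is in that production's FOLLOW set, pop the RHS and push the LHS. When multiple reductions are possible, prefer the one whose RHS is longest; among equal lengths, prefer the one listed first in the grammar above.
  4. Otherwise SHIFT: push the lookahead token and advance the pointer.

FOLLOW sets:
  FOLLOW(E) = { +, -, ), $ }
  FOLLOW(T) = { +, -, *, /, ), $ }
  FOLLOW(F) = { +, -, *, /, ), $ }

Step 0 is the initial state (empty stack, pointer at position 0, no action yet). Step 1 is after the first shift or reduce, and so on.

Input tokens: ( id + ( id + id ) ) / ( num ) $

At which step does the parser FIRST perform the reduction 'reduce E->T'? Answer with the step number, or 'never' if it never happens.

Answer: 5

Derivation:
Step 1: shift (. Stack=[(] ptr=1 lookahead=id remaining=[id + ( id + id ) ) / ( num ) $]
Step 2: shift id. Stack=[( id] ptr=2 lookahead=+ remaining=[+ ( id + id ) ) / ( num ) $]
Step 3: reduce F->id. Stack=[( F] ptr=2 lookahead=+ remaining=[+ ( id + id ) ) / ( num ) $]
Step 4: reduce T->F. Stack=[( T] ptr=2 lookahead=+ remaining=[+ ( id + id ) ) / ( num ) $]
Step 5: reduce E->T. Stack=[( E] ptr=2 lookahead=+ remaining=[+ ( id + id ) ) / ( num ) $]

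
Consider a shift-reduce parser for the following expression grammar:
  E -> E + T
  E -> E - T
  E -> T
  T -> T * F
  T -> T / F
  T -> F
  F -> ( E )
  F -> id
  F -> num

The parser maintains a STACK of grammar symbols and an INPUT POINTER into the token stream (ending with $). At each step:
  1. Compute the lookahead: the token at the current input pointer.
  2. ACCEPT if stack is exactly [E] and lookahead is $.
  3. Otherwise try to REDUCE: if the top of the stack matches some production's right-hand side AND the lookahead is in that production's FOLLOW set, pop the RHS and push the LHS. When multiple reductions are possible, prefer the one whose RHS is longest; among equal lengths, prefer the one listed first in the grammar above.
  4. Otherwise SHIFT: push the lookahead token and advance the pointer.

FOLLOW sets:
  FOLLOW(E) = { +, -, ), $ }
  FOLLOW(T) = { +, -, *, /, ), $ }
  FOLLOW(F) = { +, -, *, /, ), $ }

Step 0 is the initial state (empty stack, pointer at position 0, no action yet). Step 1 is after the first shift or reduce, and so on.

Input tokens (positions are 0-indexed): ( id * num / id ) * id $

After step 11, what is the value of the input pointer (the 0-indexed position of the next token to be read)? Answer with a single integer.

Answer: 6

Derivation:
Step 1: shift (. Stack=[(] ptr=1 lookahead=id remaining=[id * num / id ) * id $]
Step 2: shift id. Stack=[( id] ptr=2 lookahead=* remaining=[* num / id ) * id $]
Step 3: reduce F->id. Stack=[( F] ptr=2 lookahead=* remaining=[* num / id ) * id $]
Step 4: reduce T->F. Stack=[( T] ptr=2 lookahead=* remaining=[* num / id ) * id $]
Step 5: shift *. Stack=[( T *] ptr=3 lookahead=num remaining=[num / id ) * id $]
Step 6: shift num. Stack=[( T * num] ptr=4 lookahead=/ remaining=[/ id ) * id $]
Step 7: reduce F->num. Stack=[( T * F] ptr=4 lookahead=/ remaining=[/ id ) * id $]
Step 8: reduce T->T * F. Stack=[( T] ptr=4 lookahead=/ remaining=[/ id ) * id $]
Step 9: shift /. Stack=[( T /] ptr=5 lookahead=id remaining=[id ) * id $]
Step 10: shift id. Stack=[( T / id] ptr=6 lookahead=) remaining=[) * id $]
Step 11: reduce F->id. Stack=[( T / F] ptr=6 lookahead=) remaining=[) * id $]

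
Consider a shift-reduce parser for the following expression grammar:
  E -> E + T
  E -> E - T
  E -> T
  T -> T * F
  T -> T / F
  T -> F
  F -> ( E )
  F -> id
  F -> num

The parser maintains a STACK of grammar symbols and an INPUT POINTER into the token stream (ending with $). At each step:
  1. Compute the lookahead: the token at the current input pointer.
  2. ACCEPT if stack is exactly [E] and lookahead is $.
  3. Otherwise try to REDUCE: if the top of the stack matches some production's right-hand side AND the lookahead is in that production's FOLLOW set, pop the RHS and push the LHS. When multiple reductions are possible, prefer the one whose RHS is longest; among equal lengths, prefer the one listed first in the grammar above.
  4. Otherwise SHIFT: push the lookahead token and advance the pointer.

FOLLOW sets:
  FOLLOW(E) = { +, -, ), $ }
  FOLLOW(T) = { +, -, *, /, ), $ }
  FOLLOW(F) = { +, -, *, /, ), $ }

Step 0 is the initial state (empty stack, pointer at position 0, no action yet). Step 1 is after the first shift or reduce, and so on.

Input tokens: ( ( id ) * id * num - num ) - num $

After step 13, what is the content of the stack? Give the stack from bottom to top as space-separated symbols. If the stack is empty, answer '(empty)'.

Answer: ( T

Derivation:
Step 1: shift (. Stack=[(] ptr=1 lookahead=( remaining=[( id ) * id * num - num ) - num $]
Step 2: shift (. Stack=[( (] ptr=2 lookahead=id remaining=[id ) * id * num - num ) - num $]
Step 3: shift id. Stack=[( ( id] ptr=3 lookahead=) remaining=[) * id * num - num ) - num $]
Step 4: reduce F->id. Stack=[( ( F] ptr=3 lookahead=) remaining=[) * id * num - num ) - num $]
Step 5: reduce T->F. Stack=[( ( T] ptr=3 lookahead=) remaining=[) * id * num - num ) - num $]
Step 6: reduce E->T. Stack=[( ( E] ptr=3 lookahead=) remaining=[) * id * num - num ) - num $]
Step 7: shift ). Stack=[( ( E )] ptr=4 lookahead=* remaining=[* id * num - num ) - num $]
Step 8: reduce F->( E ). Stack=[( F] ptr=4 lookahead=* remaining=[* id * num - num ) - num $]
Step 9: reduce T->F. Stack=[( T] ptr=4 lookahead=* remaining=[* id * num - num ) - num $]
Step 10: shift *. Stack=[( T *] ptr=5 lookahead=id remaining=[id * num - num ) - num $]
Step 11: shift id. Stack=[( T * id] ptr=6 lookahead=* remaining=[* num - num ) - num $]
Step 12: reduce F->id. Stack=[( T * F] ptr=6 lookahead=* remaining=[* num - num ) - num $]
Step 13: reduce T->T * F. Stack=[( T] ptr=6 lookahead=* remaining=[* num - num ) - num $]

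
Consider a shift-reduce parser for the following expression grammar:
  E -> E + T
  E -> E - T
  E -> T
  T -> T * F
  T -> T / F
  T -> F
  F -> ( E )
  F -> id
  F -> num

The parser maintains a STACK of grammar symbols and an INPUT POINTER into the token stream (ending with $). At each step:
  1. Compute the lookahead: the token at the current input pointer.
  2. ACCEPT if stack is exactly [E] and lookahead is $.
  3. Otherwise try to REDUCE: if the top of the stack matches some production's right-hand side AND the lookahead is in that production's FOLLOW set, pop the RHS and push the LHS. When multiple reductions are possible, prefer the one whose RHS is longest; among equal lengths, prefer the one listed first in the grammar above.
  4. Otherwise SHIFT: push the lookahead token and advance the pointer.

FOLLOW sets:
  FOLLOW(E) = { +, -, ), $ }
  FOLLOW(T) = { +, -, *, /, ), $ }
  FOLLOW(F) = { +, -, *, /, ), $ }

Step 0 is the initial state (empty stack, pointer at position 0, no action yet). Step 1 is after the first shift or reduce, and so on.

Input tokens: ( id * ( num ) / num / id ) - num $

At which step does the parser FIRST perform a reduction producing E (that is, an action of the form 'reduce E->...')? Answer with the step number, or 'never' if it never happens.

Step 1: shift (. Stack=[(] ptr=1 lookahead=id remaining=[id * ( num ) / num / id ) - num $]
Step 2: shift id. Stack=[( id] ptr=2 lookahead=* remaining=[* ( num ) / num / id ) - num $]
Step 3: reduce F->id. Stack=[( F] ptr=2 lookahead=* remaining=[* ( num ) / num / id ) - num $]
Step 4: reduce T->F. Stack=[( T] ptr=2 lookahead=* remaining=[* ( num ) / num / id ) - num $]
Step 5: shift *. Stack=[( T *] ptr=3 lookahead=( remaining=[( num ) / num / id ) - num $]
Step 6: shift (. Stack=[( T * (] ptr=4 lookahead=num remaining=[num ) / num / id ) - num $]
Step 7: shift num. Stack=[( T * ( num] ptr=5 lookahead=) remaining=[) / num / id ) - num $]
Step 8: reduce F->num. Stack=[( T * ( F] ptr=5 lookahead=) remaining=[) / num / id ) - num $]
Step 9: reduce T->F. Stack=[( T * ( T] ptr=5 lookahead=) remaining=[) / num / id ) - num $]
Step 10: reduce E->T. Stack=[( T * ( E] ptr=5 lookahead=) remaining=[) / num / id ) - num $]

Answer: 10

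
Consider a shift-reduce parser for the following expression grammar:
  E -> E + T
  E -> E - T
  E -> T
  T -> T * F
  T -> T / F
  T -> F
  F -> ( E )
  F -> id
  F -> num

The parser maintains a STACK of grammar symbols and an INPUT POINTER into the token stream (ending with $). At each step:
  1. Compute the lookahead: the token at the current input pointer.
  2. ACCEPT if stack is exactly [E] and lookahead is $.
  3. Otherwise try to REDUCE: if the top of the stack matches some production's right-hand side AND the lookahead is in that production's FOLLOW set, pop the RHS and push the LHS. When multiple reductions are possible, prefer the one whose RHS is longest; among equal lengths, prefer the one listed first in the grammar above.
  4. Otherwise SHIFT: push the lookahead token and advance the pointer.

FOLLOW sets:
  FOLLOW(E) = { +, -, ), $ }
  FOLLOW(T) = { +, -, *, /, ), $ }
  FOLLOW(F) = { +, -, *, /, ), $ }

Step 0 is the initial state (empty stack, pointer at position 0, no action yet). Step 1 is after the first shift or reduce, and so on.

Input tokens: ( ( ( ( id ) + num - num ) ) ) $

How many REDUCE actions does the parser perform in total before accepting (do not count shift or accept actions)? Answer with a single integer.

Answer: 21

Derivation:
Step 1: shift (. Stack=[(] ptr=1 lookahead=( remaining=[( ( ( id ) + num - num ) ) ) $]
Step 2: shift (. Stack=[( (] ptr=2 lookahead=( remaining=[( ( id ) + num - num ) ) ) $]
Step 3: shift (. Stack=[( ( (] ptr=3 lookahead=( remaining=[( id ) + num - num ) ) ) $]
Step 4: shift (. Stack=[( ( ( (] ptr=4 lookahead=id remaining=[id ) + num - num ) ) ) $]
Step 5: shift id. Stack=[( ( ( ( id] ptr=5 lookahead=) remaining=[) + num - num ) ) ) $]
Step 6: reduce F->id. Stack=[( ( ( ( F] ptr=5 lookahead=) remaining=[) + num - num ) ) ) $]
Step 7: reduce T->F. Stack=[( ( ( ( T] ptr=5 lookahead=) remaining=[) + num - num ) ) ) $]
Step 8: reduce E->T. Stack=[( ( ( ( E] ptr=5 lookahead=) remaining=[) + num - num ) ) ) $]
Step 9: shift ). Stack=[( ( ( ( E )] ptr=6 lookahead=+ remaining=[+ num - num ) ) ) $]
Step 10: reduce F->( E ). Stack=[( ( ( F] ptr=6 lookahead=+ remaining=[+ num - num ) ) ) $]
Step 11: reduce T->F. Stack=[( ( ( T] ptr=6 lookahead=+ remaining=[+ num - num ) ) ) $]
Step 12: reduce E->T. Stack=[( ( ( E] ptr=6 lookahead=+ remaining=[+ num - num ) ) ) $]
Step 13: shift +. Stack=[( ( ( E +] ptr=7 lookahead=num remaining=[num - num ) ) ) $]
Step 14: shift num. Stack=[( ( ( E + num] ptr=8 lookahead=- remaining=[- num ) ) ) $]
Step 15: reduce F->num. Stack=[( ( ( E + F] ptr=8 lookahead=- remaining=[- num ) ) ) $]
Step 16: reduce T->F. Stack=[( ( ( E + T] ptr=8 lookahead=- remaining=[- num ) ) ) $]
Step 17: reduce E->E + T. Stack=[( ( ( E] ptr=8 lookahead=- remaining=[- num ) ) ) $]
Step 18: shift -. Stack=[( ( ( E -] ptr=9 lookahead=num remaining=[num ) ) ) $]
Step 19: shift num. Stack=[( ( ( E - num] ptr=10 lookahead=) remaining=[) ) ) $]
Step 20: reduce F->num. Stack=[( ( ( E - F] ptr=10 lookahead=) remaining=[) ) ) $]
Step 21: reduce T->F. Stack=[( ( ( E - T] ptr=10 lookahead=) remaining=[) ) ) $]
Step 22: reduce E->E - T. Stack=[( ( ( E] ptr=10 lookahead=) remaining=[) ) ) $]
Step 23: shift ). Stack=[( ( ( E )] ptr=11 lookahead=) remaining=[) ) $]
Step 24: reduce F->( E ). Stack=[( ( F] ptr=11 lookahead=) remaining=[) ) $]
Step 25: reduce T->F. Stack=[( ( T] ptr=11 lookahead=) remaining=[) ) $]
Step 26: reduce E->T. Stack=[( ( E] ptr=11 lookahead=) remaining=[) ) $]
Step 27: shift ). Stack=[( ( E )] ptr=12 lookahead=) remaining=[) $]
Step 28: reduce F->( E ). Stack=[( F] ptr=12 lookahead=) remaining=[) $]
Step 29: reduce T->F. Stack=[( T] ptr=12 lookahead=) remaining=[) $]
Step 30: reduce E->T. Stack=[( E] ptr=12 lookahead=) remaining=[) $]
Step 31: shift ). Stack=[( E )] ptr=13 lookahead=$ remaining=[$]
Step 32: reduce F->( E ). Stack=[F] ptr=13 lookahead=$ remaining=[$]
Step 33: reduce T->F. Stack=[T] ptr=13 lookahead=$ remaining=[$]
Step 34: reduce E->T. Stack=[E] ptr=13 lookahead=$ remaining=[$]
Step 35: accept. Stack=[E] ptr=13 lookahead=$ remaining=[$]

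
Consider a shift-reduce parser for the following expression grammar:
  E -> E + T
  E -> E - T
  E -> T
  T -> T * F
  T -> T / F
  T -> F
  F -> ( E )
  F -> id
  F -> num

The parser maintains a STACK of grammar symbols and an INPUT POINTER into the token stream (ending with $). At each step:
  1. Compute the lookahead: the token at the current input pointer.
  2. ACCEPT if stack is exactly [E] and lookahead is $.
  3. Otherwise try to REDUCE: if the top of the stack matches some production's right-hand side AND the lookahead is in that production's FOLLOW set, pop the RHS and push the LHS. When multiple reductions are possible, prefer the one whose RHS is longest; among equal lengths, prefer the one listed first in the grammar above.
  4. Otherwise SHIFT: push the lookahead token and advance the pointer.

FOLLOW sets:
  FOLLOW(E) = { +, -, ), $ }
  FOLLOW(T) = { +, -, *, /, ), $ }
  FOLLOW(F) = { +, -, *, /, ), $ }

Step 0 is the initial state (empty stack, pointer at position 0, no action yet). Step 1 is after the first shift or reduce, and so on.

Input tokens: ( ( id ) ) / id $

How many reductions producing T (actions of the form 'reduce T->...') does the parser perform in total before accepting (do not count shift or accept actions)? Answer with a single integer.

Answer: 4

Derivation:
Step 1: shift (. Stack=[(] ptr=1 lookahead=( remaining=[( id ) ) / id $]
Step 2: shift (. Stack=[( (] ptr=2 lookahead=id remaining=[id ) ) / id $]
Step 3: shift id. Stack=[( ( id] ptr=3 lookahead=) remaining=[) ) / id $]
Step 4: reduce F->id. Stack=[( ( F] ptr=3 lookahead=) remaining=[) ) / id $]
Step 5: reduce T->F. Stack=[( ( T] ptr=3 lookahead=) remaining=[) ) / id $]
Step 6: reduce E->T. Stack=[( ( E] ptr=3 lookahead=) remaining=[) ) / id $]
Step 7: shift ). Stack=[( ( E )] ptr=4 lookahead=) remaining=[) / id $]
Step 8: reduce F->( E ). Stack=[( F] ptr=4 lookahead=) remaining=[) / id $]
Step 9: reduce T->F. Stack=[( T] ptr=4 lookahead=) remaining=[) / id $]
Step 10: reduce E->T. Stack=[( E] ptr=4 lookahead=) remaining=[) / id $]
Step 11: shift ). Stack=[( E )] ptr=5 lookahead=/ remaining=[/ id $]
Step 12: reduce F->( E ). Stack=[F] ptr=5 lookahead=/ remaining=[/ id $]
Step 13: reduce T->F. Stack=[T] ptr=5 lookahead=/ remaining=[/ id $]
Step 14: shift /. Stack=[T /] ptr=6 lookahead=id remaining=[id $]
Step 15: shift id. Stack=[T / id] ptr=7 lookahead=$ remaining=[$]
Step 16: reduce F->id. Stack=[T / F] ptr=7 lookahead=$ remaining=[$]
Step 17: reduce T->T / F. Stack=[T] ptr=7 lookahead=$ remaining=[$]
Step 18: reduce E->T. Stack=[E] ptr=7 lookahead=$ remaining=[$]
Step 19: accept. Stack=[E] ptr=7 lookahead=$ remaining=[$]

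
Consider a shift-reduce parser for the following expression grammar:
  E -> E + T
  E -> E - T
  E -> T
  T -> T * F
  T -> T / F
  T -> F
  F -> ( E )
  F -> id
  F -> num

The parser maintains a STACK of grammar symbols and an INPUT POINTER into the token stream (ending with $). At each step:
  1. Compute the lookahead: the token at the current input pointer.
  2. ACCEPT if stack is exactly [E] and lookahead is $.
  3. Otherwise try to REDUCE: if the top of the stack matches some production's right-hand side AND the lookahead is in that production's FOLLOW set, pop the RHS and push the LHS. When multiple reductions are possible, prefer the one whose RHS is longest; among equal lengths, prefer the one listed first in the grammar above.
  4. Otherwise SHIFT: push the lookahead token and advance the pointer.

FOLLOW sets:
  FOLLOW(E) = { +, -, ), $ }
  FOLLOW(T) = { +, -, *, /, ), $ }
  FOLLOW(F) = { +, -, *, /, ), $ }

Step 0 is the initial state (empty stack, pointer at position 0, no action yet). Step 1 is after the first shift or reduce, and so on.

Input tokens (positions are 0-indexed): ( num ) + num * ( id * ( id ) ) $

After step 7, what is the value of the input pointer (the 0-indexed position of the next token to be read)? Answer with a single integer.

Answer: 3

Derivation:
Step 1: shift (. Stack=[(] ptr=1 lookahead=num remaining=[num ) + num * ( id * ( id ) ) $]
Step 2: shift num. Stack=[( num] ptr=2 lookahead=) remaining=[) + num * ( id * ( id ) ) $]
Step 3: reduce F->num. Stack=[( F] ptr=2 lookahead=) remaining=[) + num * ( id * ( id ) ) $]
Step 4: reduce T->F. Stack=[( T] ptr=2 lookahead=) remaining=[) + num * ( id * ( id ) ) $]
Step 5: reduce E->T. Stack=[( E] ptr=2 lookahead=) remaining=[) + num * ( id * ( id ) ) $]
Step 6: shift ). Stack=[( E )] ptr=3 lookahead=+ remaining=[+ num * ( id * ( id ) ) $]
Step 7: reduce F->( E ). Stack=[F] ptr=3 lookahead=+ remaining=[+ num * ( id * ( id ) ) $]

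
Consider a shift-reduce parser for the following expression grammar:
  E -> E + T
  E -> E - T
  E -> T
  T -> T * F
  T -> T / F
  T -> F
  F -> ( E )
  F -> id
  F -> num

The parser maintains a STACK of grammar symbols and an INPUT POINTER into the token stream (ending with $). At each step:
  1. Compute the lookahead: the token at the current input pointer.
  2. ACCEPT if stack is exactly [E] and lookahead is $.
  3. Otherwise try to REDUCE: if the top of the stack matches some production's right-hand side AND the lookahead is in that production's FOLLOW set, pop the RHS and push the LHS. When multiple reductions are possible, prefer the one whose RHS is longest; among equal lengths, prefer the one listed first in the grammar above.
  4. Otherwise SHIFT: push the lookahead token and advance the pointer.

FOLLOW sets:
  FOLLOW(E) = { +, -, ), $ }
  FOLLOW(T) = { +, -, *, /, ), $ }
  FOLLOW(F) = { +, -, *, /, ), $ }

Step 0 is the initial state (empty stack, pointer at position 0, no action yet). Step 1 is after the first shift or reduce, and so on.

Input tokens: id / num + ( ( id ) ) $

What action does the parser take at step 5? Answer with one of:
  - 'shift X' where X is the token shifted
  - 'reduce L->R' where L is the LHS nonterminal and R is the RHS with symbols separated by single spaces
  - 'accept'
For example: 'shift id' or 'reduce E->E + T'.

Answer: shift num

Derivation:
Step 1: shift id. Stack=[id] ptr=1 lookahead=/ remaining=[/ num + ( ( id ) ) $]
Step 2: reduce F->id. Stack=[F] ptr=1 lookahead=/ remaining=[/ num + ( ( id ) ) $]
Step 3: reduce T->F. Stack=[T] ptr=1 lookahead=/ remaining=[/ num + ( ( id ) ) $]
Step 4: shift /. Stack=[T /] ptr=2 lookahead=num remaining=[num + ( ( id ) ) $]
Step 5: shift num. Stack=[T / num] ptr=3 lookahead=+ remaining=[+ ( ( id ) ) $]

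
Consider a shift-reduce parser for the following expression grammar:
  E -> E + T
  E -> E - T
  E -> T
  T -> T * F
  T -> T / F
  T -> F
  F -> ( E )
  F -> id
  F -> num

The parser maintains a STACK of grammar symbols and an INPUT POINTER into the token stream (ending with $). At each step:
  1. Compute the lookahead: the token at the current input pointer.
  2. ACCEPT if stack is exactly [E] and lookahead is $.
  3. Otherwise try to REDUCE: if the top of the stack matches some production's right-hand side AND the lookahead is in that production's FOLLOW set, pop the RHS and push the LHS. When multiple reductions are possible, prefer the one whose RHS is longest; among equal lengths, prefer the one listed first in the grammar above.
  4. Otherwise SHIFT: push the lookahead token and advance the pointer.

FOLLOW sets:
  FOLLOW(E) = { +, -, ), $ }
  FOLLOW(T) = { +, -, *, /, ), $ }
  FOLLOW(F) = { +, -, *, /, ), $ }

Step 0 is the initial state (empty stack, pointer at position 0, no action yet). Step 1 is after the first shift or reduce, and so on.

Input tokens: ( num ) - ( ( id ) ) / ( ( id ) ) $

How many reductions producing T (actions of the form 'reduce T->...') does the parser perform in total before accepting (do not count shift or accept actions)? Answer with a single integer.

Step 1: shift (. Stack=[(] ptr=1 lookahead=num remaining=[num ) - ( ( id ) ) / ( ( id ) ) $]
Step 2: shift num. Stack=[( num] ptr=2 lookahead=) remaining=[) - ( ( id ) ) / ( ( id ) ) $]
Step 3: reduce F->num. Stack=[( F] ptr=2 lookahead=) remaining=[) - ( ( id ) ) / ( ( id ) ) $]
Step 4: reduce T->F. Stack=[( T] ptr=2 lookahead=) remaining=[) - ( ( id ) ) / ( ( id ) ) $]
Step 5: reduce E->T. Stack=[( E] ptr=2 lookahead=) remaining=[) - ( ( id ) ) / ( ( id ) ) $]
Step 6: shift ). Stack=[( E )] ptr=3 lookahead=- remaining=[- ( ( id ) ) / ( ( id ) ) $]
Step 7: reduce F->( E ). Stack=[F] ptr=3 lookahead=- remaining=[- ( ( id ) ) / ( ( id ) ) $]
Step 8: reduce T->F. Stack=[T] ptr=3 lookahead=- remaining=[- ( ( id ) ) / ( ( id ) ) $]
Step 9: reduce E->T. Stack=[E] ptr=3 lookahead=- remaining=[- ( ( id ) ) / ( ( id ) ) $]
Step 10: shift -. Stack=[E -] ptr=4 lookahead=( remaining=[( ( id ) ) / ( ( id ) ) $]
Step 11: shift (. Stack=[E - (] ptr=5 lookahead=( remaining=[( id ) ) / ( ( id ) ) $]
Step 12: shift (. Stack=[E - ( (] ptr=6 lookahead=id remaining=[id ) ) / ( ( id ) ) $]
Step 13: shift id. Stack=[E - ( ( id] ptr=7 lookahead=) remaining=[) ) / ( ( id ) ) $]
Step 14: reduce F->id. Stack=[E - ( ( F] ptr=7 lookahead=) remaining=[) ) / ( ( id ) ) $]
Step 15: reduce T->F. Stack=[E - ( ( T] ptr=7 lookahead=) remaining=[) ) / ( ( id ) ) $]
Step 16: reduce E->T. Stack=[E - ( ( E] ptr=7 lookahead=) remaining=[) ) / ( ( id ) ) $]
Step 17: shift ). Stack=[E - ( ( E )] ptr=8 lookahead=) remaining=[) / ( ( id ) ) $]
Step 18: reduce F->( E ). Stack=[E - ( F] ptr=8 lookahead=) remaining=[) / ( ( id ) ) $]
Step 19: reduce T->F. Stack=[E - ( T] ptr=8 lookahead=) remaining=[) / ( ( id ) ) $]
Step 20: reduce E->T. Stack=[E - ( E] ptr=8 lookahead=) remaining=[) / ( ( id ) ) $]
Step 21: shift ). Stack=[E - ( E )] ptr=9 lookahead=/ remaining=[/ ( ( id ) ) $]
Step 22: reduce F->( E ). Stack=[E - F] ptr=9 lookahead=/ remaining=[/ ( ( id ) ) $]
Step 23: reduce T->F. Stack=[E - T] ptr=9 lookahead=/ remaining=[/ ( ( id ) ) $]
Step 24: shift /. Stack=[E - T /] ptr=10 lookahead=( remaining=[( ( id ) ) $]
Step 25: shift (. Stack=[E - T / (] ptr=11 lookahead=( remaining=[( id ) ) $]
Step 26: shift (. Stack=[E - T / ( (] ptr=12 lookahead=id remaining=[id ) ) $]
Step 27: shift id. Stack=[E - T / ( ( id] ptr=13 lookahead=) remaining=[) ) $]
Step 28: reduce F->id. Stack=[E - T / ( ( F] ptr=13 lookahead=) remaining=[) ) $]
Step 29: reduce T->F. Stack=[E - T / ( ( T] ptr=13 lookahead=) remaining=[) ) $]
Step 30: reduce E->T. Stack=[E - T / ( ( E] ptr=13 lookahead=) remaining=[) ) $]
Step 31: shift ). Stack=[E - T / ( ( E )] ptr=14 lookahead=) remaining=[) $]
Step 32: reduce F->( E ). Stack=[E - T / ( F] ptr=14 lookahead=) remaining=[) $]
Step 33: reduce T->F. Stack=[E - T / ( T] ptr=14 lookahead=) remaining=[) $]
Step 34: reduce E->T. Stack=[E - T / ( E] ptr=14 lookahead=) remaining=[) $]
Step 35: shift ). Stack=[E - T / ( E )] ptr=15 lookahead=$ remaining=[$]
Step 36: reduce F->( E ). Stack=[E - T / F] ptr=15 lookahead=$ remaining=[$]
Step 37: reduce T->T / F. Stack=[E - T] ptr=15 lookahead=$ remaining=[$]
Step 38: reduce E->E - T. Stack=[E] ptr=15 lookahead=$ remaining=[$]
Step 39: accept. Stack=[E] ptr=15 lookahead=$ remaining=[$]

Answer: 8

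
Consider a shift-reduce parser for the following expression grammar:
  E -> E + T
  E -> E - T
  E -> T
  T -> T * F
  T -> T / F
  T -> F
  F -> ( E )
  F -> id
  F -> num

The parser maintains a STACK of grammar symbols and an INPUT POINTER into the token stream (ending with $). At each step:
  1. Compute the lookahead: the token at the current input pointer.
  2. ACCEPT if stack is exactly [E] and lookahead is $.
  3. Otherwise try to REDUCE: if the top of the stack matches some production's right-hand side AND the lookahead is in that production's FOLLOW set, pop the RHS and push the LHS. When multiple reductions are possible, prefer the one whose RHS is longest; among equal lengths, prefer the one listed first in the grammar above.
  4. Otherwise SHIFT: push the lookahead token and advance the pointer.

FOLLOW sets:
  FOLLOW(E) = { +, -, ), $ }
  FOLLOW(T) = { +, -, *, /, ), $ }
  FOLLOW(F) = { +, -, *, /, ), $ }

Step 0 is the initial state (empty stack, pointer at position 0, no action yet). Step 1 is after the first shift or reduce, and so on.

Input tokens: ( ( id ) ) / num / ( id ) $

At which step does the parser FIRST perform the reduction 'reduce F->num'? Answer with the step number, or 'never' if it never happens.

Step 1: shift (. Stack=[(] ptr=1 lookahead=( remaining=[( id ) ) / num / ( id ) $]
Step 2: shift (. Stack=[( (] ptr=2 lookahead=id remaining=[id ) ) / num / ( id ) $]
Step 3: shift id. Stack=[( ( id] ptr=3 lookahead=) remaining=[) ) / num / ( id ) $]
Step 4: reduce F->id. Stack=[( ( F] ptr=3 lookahead=) remaining=[) ) / num / ( id ) $]
Step 5: reduce T->F. Stack=[( ( T] ptr=3 lookahead=) remaining=[) ) / num / ( id ) $]
Step 6: reduce E->T. Stack=[( ( E] ptr=3 lookahead=) remaining=[) ) / num / ( id ) $]
Step 7: shift ). Stack=[( ( E )] ptr=4 lookahead=) remaining=[) / num / ( id ) $]
Step 8: reduce F->( E ). Stack=[( F] ptr=4 lookahead=) remaining=[) / num / ( id ) $]
Step 9: reduce T->F. Stack=[( T] ptr=4 lookahead=) remaining=[) / num / ( id ) $]
Step 10: reduce E->T. Stack=[( E] ptr=4 lookahead=) remaining=[) / num / ( id ) $]
Step 11: shift ). Stack=[( E )] ptr=5 lookahead=/ remaining=[/ num / ( id ) $]
Step 12: reduce F->( E ). Stack=[F] ptr=5 lookahead=/ remaining=[/ num / ( id ) $]
Step 13: reduce T->F. Stack=[T] ptr=5 lookahead=/ remaining=[/ num / ( id ) $]
Step 14: shift /. Stack=[T /] ptr=6 lookahead=num remaining=[num / ( id ) $]
Step 15: shift num. Stack=[T / num] ptr=7 lookahead=/ remaining=[/ ( id ) $]
Step 16: reduce F->num. Stack=[T / F] ptr=7 lookahead=/ remaining=[/ ( id ) $]

Answer: 16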